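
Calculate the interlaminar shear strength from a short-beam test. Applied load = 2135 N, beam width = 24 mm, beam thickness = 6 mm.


ILSS = 3F/(4bh) = 3*2135/(4*24*6) = 11.12 MPa

11.12 MPa


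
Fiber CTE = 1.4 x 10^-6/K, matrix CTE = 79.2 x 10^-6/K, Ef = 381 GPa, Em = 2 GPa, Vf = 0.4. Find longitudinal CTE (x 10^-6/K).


E1 = Ef*Vf + Em*(1-Vf) = 153.6
alpha_1 = (alpha_f*Ef*Vf + alpha_m*Em*(1-Vf))/E1 = 2.01 x 10^-6/K

2.01 x 10^-6/K


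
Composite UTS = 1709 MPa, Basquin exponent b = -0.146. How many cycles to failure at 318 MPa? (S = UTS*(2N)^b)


N = 0.5 * (S/UTS)^(1/b) = 0.5 * (318/1709)^(1/-0.146) = 50248.9680 cycles

50248.9680 cycles


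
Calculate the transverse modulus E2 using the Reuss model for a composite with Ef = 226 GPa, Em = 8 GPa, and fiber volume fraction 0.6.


1/E2 = Vf/Ef + (1-Vf)/Em = 0.6/226 + 0.4/8
E2 = 18.99 GPa

18.99 GPa


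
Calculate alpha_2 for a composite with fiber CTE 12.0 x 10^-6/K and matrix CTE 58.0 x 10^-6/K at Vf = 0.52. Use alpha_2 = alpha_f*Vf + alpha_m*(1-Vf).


alpha_2 = alpha_f*Vf + alpha_m*(1-Vf) = 12.0*0.52 + 58.0*0.48 = 34.1 x 10^-6/K

34.1 x 10^-6/K


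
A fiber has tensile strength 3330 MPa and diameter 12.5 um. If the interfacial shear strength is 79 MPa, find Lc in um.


Lc = sigma_f * d / (2 * tau_i) = 3330 * 12.5 / (2 * 79) = 263.4 um

263.4 um


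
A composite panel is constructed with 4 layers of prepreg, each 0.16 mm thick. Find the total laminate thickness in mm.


h = n * t_ply = 4 * 0.16 = 0.64 mm

0.64 mm


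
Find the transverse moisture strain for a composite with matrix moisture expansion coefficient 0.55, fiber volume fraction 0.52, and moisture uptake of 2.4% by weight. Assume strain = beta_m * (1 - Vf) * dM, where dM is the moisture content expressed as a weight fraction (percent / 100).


dM = 2.4/100 = 0.024
strain = beta_m * (1-Vf) * dM = 0.55 * 0.48 * 0.024 = 0.006336

0.006336


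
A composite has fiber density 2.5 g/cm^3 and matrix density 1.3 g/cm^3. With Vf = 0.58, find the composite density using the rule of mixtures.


rho_c = rho_f*Vf + rho_m*(1-Vf) = 2.5*0.58 + 1.3*0.42 = 1.996 g/cm^3

1.996 g/cm^3


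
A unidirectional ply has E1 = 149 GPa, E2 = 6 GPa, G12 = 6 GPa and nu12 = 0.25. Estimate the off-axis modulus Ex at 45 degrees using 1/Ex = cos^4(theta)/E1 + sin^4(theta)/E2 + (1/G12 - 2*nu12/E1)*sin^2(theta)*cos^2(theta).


cos^4(45) = 0.25, sin^4(45) = 0.25, sin^2(45)*cos^2(45) = 0.25
1/G12 - 2*nu12/E1 = 1/6 - 2*0.25/149 = 0.163311 GPa^-1
1/Ex = 0.25/149 + 0.25/6 + 0.163311*0.25 = 0.0841723 GPa^-1
Ex = 11.88 GPa

11.88 GPa


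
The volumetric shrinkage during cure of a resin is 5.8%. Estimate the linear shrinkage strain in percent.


Linear shrinkage ≈ vol_shrink/3 = 5.8/3 = 1.933%

1.933%


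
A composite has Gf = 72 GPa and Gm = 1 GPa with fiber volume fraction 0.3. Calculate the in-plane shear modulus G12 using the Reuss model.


1/G12 = Vf/Gf + (1-Vf)/Gm = 0.3/72 + 0.7/1
G12 = 1.42 GPa

1.42 GPa


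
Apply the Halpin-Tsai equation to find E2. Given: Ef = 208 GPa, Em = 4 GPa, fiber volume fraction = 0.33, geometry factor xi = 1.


eta = (Ef/Em - 1)/(Ef/Em + xi) = (52.0 - 1)/(52.0 + 1) = 0.9623
E2 = Em*(1+xi*eta*Vf)/(1-eta*Vf) = 7.72 GPa

7.72 GPa


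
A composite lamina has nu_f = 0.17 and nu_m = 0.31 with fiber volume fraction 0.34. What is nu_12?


nu_12 = nu_f*Vf + nu_m*(1-Vf) = 0.17*0.34 + 0.31*0.66 = 0.2624

0.2624


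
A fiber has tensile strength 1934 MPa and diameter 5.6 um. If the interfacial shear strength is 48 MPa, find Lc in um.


Lc = sigma_f * d / (2 * tau_i) = 1934 * 5.6 / (2 * 48) = 112.8 um

112.8 um


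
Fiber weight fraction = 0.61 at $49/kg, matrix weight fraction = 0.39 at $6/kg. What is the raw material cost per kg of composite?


Cost = cost_f*Wf + cost_m*Wm = 49*0.61 + 6*0.39 = $32.23/kg

$32.23/kg


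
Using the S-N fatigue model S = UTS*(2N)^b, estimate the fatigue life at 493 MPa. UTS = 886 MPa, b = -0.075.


N = 0.5 * (S/UTS)^(1/b) = 0.5 * (493/886)^(1/-0.075) = 1240.1114 cycles

1240.1114 cycles


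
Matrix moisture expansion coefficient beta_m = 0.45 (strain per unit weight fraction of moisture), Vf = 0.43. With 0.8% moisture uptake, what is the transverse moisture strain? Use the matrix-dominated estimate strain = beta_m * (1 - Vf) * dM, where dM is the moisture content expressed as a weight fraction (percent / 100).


dM = 0.8/100 = 0.008
strain = beta_m * (1-Vf) * dM = 0.45 * 0.57 * 0.008 = 0.002052

0.002052


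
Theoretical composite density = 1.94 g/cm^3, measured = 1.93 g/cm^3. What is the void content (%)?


Void% = (rho_theo - rho_actual)/rho_theo * 100 = (1.94 - 1.93)/1.94 * 100 = 0.52%

0.52%


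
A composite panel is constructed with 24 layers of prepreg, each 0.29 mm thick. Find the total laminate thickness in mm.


h = n * t_ply = 24 * 0.29 = 6.96 mm

6.96 mm


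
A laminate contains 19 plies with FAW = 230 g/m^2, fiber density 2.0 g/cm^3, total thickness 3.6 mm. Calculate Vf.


Vf = n * FAW / (rho_f * h * 1000) = 19 * 230 / (2.0 * 3.6 * 1000) = 0.6069

0.6069


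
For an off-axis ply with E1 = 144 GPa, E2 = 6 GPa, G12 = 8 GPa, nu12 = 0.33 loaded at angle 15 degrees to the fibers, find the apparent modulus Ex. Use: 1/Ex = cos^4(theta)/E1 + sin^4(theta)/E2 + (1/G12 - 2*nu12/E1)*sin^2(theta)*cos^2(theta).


cos^4(15) = 0.870513, sin^4(15) = 0.004487, sin^2(15)*cos^2(15) = 0.0625
1/G12 - 2*nu12/E1 = 1/8 - 2*0.33/144 = 0.120417 GPa^-1
1/Ex = 0.870513/144 + 0.004487/6 + 0.120417*0.0625 = 0.0143192 GPa^-1
Ex = 69.84 GPa

69.84 GPa


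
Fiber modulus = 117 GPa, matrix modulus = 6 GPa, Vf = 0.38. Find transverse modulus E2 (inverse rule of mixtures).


1/E2 = Vf/Ef + (1-Vf)/Em = 0.38/117 + 0.62/6
E2 = 9.38 GPa

9.38 GPa


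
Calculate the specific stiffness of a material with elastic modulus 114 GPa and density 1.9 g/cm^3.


Specific stiffness = E/rho = 114/1.9 = 60.0 GPa/(g/cm^3)

60.0 GPa/(g/cm^3)


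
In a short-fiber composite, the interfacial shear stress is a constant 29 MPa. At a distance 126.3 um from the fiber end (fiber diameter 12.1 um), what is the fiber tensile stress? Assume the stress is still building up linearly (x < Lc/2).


Force balance: sigma_f * (pi*d^2/4) = tau * (pi*d) * x  ->  sigma_f = 4 * tau * x / d
sigma_f = 4 * 29 * 126.3 / 12.1 = 1210.8 MPa

1210.8 MPa


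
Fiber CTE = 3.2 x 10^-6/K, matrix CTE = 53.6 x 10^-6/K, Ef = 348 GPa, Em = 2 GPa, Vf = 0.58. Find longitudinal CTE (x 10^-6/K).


E1 = Ef*Vf + Em*(1-Vf) = 202.68
alpha_1 = (alpha_f*Ef*Vf + alpha_m*Em*(1-Vf))/E1 = 3.41 x 10^-6/K

3.41 x 10^-6/K


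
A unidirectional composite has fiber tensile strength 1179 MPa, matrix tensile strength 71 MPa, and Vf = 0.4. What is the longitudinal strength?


sigma_1 = sigma_f*Vf + sigma_m*(1-Vf) = 1179*0.4 + 71*0.6 = 514.2 MPa

514.2 MPa


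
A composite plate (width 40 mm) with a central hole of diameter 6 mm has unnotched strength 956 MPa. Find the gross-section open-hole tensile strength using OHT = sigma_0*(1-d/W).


OHT = sigma_0*(1-d/W) = 956*(1-6/40) = 812.6 MPa

812.6 MPa


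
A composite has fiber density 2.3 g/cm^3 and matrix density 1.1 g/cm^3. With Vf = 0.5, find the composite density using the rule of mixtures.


rho_c = rho_f*Vf + rho_m*(1-Vf) = 2.3*0.5 + 1.1*0.5 = 1.7 g/cm^3

1.7 g/cm^3


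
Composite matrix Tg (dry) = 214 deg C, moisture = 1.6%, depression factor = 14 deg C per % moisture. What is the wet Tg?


Tg_wet = Tg_dry - k*moisture = 214 - 14*1.6 = 191.6 deg C

191.6 deg C


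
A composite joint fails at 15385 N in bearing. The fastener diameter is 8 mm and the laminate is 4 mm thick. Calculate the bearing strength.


sigma_br = F/(d*h) = 15385/(8*4) = 480.8 MPa

480.8 MPa


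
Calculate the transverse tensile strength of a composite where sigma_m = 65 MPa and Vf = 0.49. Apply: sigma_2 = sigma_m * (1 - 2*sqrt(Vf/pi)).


factor = 1 - 2*sqrt(0.49/pi) = 0.2101
sigma_2 = 65 * 0.2101 = 13.66 MPa

13.66 MPa


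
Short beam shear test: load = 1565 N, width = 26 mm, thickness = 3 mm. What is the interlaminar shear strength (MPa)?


ILSS = 3F/(4bh) = 3*1565/(4*26*3) = 15.05 MPa

15.05 MPa


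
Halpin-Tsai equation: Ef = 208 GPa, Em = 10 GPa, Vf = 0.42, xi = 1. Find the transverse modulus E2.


eta = (Ef/Em - 1)/(Ef/Em + xi) = (20.8 - 1)/(20.8 + 1) = 0.9083
E2 = Em*(1+xi*eta*Vf)/(1-eta*Vf) = 22.33 GPa

22.33 GPa


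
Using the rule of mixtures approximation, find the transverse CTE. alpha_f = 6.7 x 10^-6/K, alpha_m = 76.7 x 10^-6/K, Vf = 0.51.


alpha_2 = alpha_f*Vf + alpha_m*(1-Vf) = 6.7*0.51 + 76.7*0.49 = 41.0 x 10^-6/K

41.0 x 10^-6/K


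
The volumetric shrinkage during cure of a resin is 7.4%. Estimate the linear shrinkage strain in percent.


Linear shrinkage ≈ vol_shrink/3 = 7.4/3 = 2.467%

2.467%


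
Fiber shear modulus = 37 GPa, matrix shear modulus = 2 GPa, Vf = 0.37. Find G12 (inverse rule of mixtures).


1/G12 = Vf/Gf + (1-Vf)/Gm = 0.37/37 + 0.63/2
G12 = 3.08 GPa

3.08 GPa


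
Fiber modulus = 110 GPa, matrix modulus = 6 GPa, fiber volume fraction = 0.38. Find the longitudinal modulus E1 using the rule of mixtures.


E1 = Ef*Vf + Em*(1-Vf) = 110*0.38 + 6*0.62 = 45.52 GPa

45.52 GPa


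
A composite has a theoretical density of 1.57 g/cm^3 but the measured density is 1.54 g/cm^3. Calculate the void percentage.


Void% = (rho_theo - rho_actual)/rho_theo * 100 = (1.57 - 1.54)/1.57 * 100 = 1.91%

1.91%


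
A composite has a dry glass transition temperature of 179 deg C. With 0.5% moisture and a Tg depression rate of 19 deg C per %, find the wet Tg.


Tg_wet = Tg_dry - k*moisture = 179 - 19*0.5 = 169.5 deg C

169.5 deg C


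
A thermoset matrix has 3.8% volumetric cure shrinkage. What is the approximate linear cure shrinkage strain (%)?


Linear shrinkage ≈ vol_shrink/3 = 3.8/3 = 1.267%

1.267%


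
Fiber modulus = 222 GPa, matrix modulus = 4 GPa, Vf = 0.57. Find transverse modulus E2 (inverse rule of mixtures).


1/E2 = Vf/Ef + (1-Vf)/Em = 0.57/222 + 0.43/4
E2 = 9.09 GPa

9.09 GPa


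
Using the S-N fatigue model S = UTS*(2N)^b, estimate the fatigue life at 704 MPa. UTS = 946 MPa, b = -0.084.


N = 0.5 * (S/UTS)^(1/b) = 0.5 * (704/946)^(1/-0.084) = 16.8489 cycles

16.8489 cycles


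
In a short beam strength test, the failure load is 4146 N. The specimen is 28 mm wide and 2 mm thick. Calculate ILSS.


ILSS = 3F/(4bh) = 3*4146/(4*28*2) = 55.53 MPa

55.53 MPa


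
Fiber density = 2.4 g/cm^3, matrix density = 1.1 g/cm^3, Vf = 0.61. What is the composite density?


rho_c = rho_f*Vf + rho_m*(1-Vf) = 2.4*0.61 + 1.1*0.39 = 1.893 g/cm^3

1.893 g/cm^3


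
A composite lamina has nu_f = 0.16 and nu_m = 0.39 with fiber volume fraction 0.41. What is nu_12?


nu_12 = nu_f*Vf + nu_m*(1-Vf) = 0.16*0.41 + 0.39*0.59 = 0.2957

0.2957


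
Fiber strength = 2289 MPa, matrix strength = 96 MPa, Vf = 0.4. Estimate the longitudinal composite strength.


sigma_1 = sigma_f*Vf + sigma_m*(1-Vf) = 2289*0.4 + 96*0.6 = 973.2 MPa

973.2 MPa


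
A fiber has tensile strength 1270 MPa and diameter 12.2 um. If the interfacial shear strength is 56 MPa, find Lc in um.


Lc = sigma_f * d / (2 * tau_i) = 1270 * 12.2 / (2 * 56) = 138.3 um

138.3 um


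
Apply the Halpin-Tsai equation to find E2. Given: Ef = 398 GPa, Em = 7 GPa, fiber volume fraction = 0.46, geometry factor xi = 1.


eta = (Ef/Em - 1)/(Ef/Em + xi) = (56.8571 - 1)/(56.8571 + 1) = 0.9654
E2 = Em*(1+xi*eta*Vf)/(1-eta*Vf) = 18.18 GPa

18.18 GPa


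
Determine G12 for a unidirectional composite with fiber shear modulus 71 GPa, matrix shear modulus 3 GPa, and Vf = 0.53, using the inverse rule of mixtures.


1/G12 = Vf/Gf + (1-Vf)/Gm = 0.53/71 + 0.47/3
G12 = 6.09 GPa

6.09 GPa


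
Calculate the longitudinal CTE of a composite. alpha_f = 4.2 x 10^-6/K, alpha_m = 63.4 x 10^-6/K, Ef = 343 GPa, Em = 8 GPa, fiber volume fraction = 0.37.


E1 = Ef*Vf + Em*(1-Vf) = 131.95
alpha_1 = (alpha_f*Ef*Vf + alpha_m*Em*(1-Vf))/E1 = 6.46 x 10^-6/K

6.46 x 10^-6/K


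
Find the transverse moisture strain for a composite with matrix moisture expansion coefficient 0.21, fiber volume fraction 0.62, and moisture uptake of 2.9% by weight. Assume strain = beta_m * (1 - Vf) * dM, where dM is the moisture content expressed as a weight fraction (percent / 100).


dM = 2.9/100 = 0.029
strain = beta_m * (1-Vf) * dM = 0.21 * 0.38 * 0.029 = 0.0023142

0.0023142


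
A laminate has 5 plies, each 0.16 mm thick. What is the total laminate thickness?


h = n * t_ply = 5 * 0.16 = 0.8 mm

0.8 mm


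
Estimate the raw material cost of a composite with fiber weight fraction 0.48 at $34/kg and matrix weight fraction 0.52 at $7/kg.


Cost = cost_f*Wf + cost_m*Wm = 34*0.48 + 7*0.52 = $19.96/kg

$19.96/kg


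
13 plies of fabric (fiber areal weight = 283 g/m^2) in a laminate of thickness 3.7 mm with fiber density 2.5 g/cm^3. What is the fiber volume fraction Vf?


Vf = n * FAW / (rho_f * h * 1000) = 13 * 283 / (2.5 * 3.7 * 1000) = 0.3977

0.3977


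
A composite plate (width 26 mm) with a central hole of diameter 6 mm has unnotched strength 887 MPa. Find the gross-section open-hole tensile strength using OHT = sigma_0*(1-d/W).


OHT = sigma_0*(1-d/W) = 887*(1-6/26) = 682.3 MPa

682.3 MPa


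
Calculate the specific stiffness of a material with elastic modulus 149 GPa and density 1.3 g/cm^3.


Specific stiffness = E/rho = 149/1.3 = 114.6 GPa/(g/cm^3)

114.6 GPa/(g/cm^3)


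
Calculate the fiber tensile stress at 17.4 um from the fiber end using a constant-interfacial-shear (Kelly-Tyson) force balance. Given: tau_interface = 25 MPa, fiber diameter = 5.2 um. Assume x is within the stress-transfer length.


Force balance: sigma_f * (pi*d^2/4) = tau * (pi*d) * x  ->  sigma_f = 4 * tau * x / d
sigma_f = 4 * 25 * 17.4 / 5.2 = 334.6 MPa

334.6 MPa


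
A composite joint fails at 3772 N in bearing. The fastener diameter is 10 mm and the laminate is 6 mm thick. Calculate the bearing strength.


sigma_br = F/(d*h) = 3772/(10*6) = 62.9 MPa

62.9 MPa


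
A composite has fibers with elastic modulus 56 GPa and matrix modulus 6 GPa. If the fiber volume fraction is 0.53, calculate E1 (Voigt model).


E1 = Ef*Vf + Em*(1-Vf) = 56*0.53 + 6*0.47 = 32.5 GPa

32.5 GPa


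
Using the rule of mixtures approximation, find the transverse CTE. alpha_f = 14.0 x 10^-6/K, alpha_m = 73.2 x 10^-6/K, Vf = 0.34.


alpha_2 = alpha_f*Vf + alpha_m*(1-Vf) = 14.0*0.34 + 73.2*0.66 = 53.1 x 10^-6/K

53.1 x 10^-6/K


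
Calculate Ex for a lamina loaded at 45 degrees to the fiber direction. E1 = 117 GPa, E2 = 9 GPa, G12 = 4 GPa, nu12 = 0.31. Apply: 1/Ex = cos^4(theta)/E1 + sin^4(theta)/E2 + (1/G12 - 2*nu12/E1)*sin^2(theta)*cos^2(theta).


cos^4(45) = 0.25, sin^4(45) = 0.25, sin^2(45)*cos^2(45) = 0.25
1/G12 - 2*nu12/E1 = 1/4 - 2*0.31/117 = 0.244701 GPa^-1
1/Ex = 0.25/117 + 0.25/9 + 0.244701*0.25 = 0.0910897 GPa^-1
Ex = 10.98 GPa

10.98 GPa


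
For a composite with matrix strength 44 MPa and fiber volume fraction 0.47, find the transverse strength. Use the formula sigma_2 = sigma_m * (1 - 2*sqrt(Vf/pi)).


factor = 1 - 2*sqrt(0.47/pi) = 0.2264
sigma_2 = 44 * 0.2264 = 9.96 MPa

9.96 MPa


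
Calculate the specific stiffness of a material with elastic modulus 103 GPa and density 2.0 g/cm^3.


Specific stiffness = E/rho = 103/2.0 = 51.5 GPa/(g/cm^3)

51.5 GPa/(g/cm^3)


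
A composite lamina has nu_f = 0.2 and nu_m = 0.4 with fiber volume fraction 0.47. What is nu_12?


nu_12 = nu_f*Vf + nu_m*(1-Vf) = 0.2*0.47 + 0.4*0.53 = 0.306

0.306


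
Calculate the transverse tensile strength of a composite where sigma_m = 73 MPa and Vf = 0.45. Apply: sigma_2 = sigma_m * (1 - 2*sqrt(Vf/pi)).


factor = 1 - 2*sqrt(0.45/pi) = 0.2431
sigma_2 = 73 * 0.2431 = 17.74 MPa

17.74 MPa


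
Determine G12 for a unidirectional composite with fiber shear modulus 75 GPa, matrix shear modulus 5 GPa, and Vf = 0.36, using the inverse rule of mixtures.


1/G12 = Vf/Gf + (1-Vf)/Gm = 0.36/75 + 0.64/5
G12 = 7.53 GPa

7.53 GPa


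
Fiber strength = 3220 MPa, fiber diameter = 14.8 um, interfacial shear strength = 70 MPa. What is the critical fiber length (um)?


Lc = sigma_f * d / (2 * tau_i) = 3220 * 14.8 / (2 * 70) = 340.4 um

340.4 um


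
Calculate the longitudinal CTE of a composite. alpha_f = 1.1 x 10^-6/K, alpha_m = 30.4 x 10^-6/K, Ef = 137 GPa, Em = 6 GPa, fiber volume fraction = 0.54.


E1 = Ef*Vf + Em*(1-Vf) = 76.74
alpha_1 = (alpha_f*Ef*Vf + alpha_m*Em*(1-Vf))/E1 = 2.15 x 10^-6/K

2.15 x 10^-6/K


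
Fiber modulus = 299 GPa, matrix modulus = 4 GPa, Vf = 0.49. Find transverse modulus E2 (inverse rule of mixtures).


1/E2 = Vf/Ef + (1-Vf)/Em = 0.49/299 + 0.51/4
E2 = 7.74 GPa

7.74 GPa


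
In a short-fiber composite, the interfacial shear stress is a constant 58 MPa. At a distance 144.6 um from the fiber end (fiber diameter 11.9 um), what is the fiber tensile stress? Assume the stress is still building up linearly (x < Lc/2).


Force balance: sigma_f * (pi*d^2/4) = tau * (pi*d) * x  ->  sigma_f = 4 * tau * x / d
sigma_f = 4 * 58 * 144.6 / 11.9 = 2819.1 MPa

2819.1 MPa


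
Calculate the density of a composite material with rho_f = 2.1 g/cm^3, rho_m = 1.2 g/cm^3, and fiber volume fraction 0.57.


rho_c = rho_f*Vf + rho_m*(1-Vf) = 2.1*0.57 + 1.2*0.43 = 1.713 g/cm^3

1.713 g/cm^3


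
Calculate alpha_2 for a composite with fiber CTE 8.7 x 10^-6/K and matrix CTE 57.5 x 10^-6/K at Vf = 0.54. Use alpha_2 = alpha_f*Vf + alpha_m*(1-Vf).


alpha_2 = alpha_f*Vf + alpha_m*(1-Vf) = 8.7*0.54 + 57.5*0.46 = 31.1 x 10^-6/K

31.1 x 10^-6/K


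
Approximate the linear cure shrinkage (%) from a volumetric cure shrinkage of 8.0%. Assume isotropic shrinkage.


Linear shrinkage ≈ vol_shrink/3 = 8.0/3 = 2.667%

2.667%


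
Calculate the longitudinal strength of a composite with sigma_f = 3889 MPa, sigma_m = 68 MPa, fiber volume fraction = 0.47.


sigma_1 = sigma_f*Vf + sigma_m*(1-Vf) = 3889*0.47 + 68*0.53 = 1863.9 MPa

1863.9 MPa


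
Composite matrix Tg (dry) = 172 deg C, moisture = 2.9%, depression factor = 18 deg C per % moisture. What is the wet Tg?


Tg_wet = Tg_dry - k*moisture = 172 - 18*2.9 = 119.8 deg C

119.8 deg C


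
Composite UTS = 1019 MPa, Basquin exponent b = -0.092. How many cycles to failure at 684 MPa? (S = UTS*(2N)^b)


N = 0.5 * (S/UTS)^(1/b) = 0.5 * (684/1019)^(1/-0.092) = 38.0792 cycles

38.0792 cycles


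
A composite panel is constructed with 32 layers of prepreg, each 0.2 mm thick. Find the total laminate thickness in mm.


h = n * t_ply = 32 * 0.2 = 6.4 mm

6.4 mm


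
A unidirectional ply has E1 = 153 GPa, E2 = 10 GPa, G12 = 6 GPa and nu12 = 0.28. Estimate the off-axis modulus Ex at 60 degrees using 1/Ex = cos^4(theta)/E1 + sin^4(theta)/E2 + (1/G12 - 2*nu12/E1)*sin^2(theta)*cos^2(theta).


cos^4(60) = 0.0625, sin^4(60) = 0.5625, sin^2(60)*cos^2(60) = 0.1875
1/G12 - 2*nu12/E1 = 1/6 - 2*0.28/153 = 0.163007 GPa^-1
1/Ex = 0.0625/153 + 0.5625/10 + 0.163007*0.1875 = 0.0872222 GPa^-1
Ex = 11.46 GPa

11.46 GPa


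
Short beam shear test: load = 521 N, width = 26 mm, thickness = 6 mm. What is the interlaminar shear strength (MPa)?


ILSS = 3F/(4bh) = 3*521/(4*26*6) = 2.5 MPa

2.5 MPa


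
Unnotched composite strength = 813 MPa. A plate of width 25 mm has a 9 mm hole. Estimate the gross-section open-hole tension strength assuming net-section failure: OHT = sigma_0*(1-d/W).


OHT = sigma_0*(1-d/W) = 813*(1-9/25) = 520.3 MPa

520.3 MPa


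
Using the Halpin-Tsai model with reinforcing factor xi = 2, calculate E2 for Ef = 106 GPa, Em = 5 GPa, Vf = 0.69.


eta = (Ef/Em - 1)/(Ef/Em + xi) = (21.2 - 1)/(21.2 + 2) = 0.8707
E2 = Em*(1+xi*eta*Vf)/(1-eta*Vf) = 27.57 GPa

27.57 GPa


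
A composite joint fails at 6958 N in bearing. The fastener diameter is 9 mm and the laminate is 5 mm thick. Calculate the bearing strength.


sigma_br = F/(d*h) = 6958/(9*5) = 154.6 MPa

154.6 MPa


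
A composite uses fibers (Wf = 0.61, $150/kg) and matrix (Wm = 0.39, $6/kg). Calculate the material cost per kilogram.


Cost = cost_f*Wf + cost_m*Wm = 150*0.61 + 6*0.39 = $93.84/kg

$93.84/kg


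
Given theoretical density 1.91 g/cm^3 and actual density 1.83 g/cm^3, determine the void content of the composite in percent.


Void% = (rho_theo - rho_actual)/rho_theo * 100 = (1.91 - 1.83)/1.91 * 100 = 4.19%

4.19%


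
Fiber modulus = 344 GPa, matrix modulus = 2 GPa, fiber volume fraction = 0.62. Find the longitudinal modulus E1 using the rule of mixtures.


E1 = Ef*Vf + Em*(1-Vf) = 344*0.62 + 2*0.38 = 214.04 GPa

214.04 GPa


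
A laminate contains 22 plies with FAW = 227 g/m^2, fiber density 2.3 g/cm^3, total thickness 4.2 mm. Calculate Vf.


Vf = n * FAW / (rho_f * h * 1000) = 22 * 227 / (2.3 * 4.2 * 1000) = 0.517

0.517


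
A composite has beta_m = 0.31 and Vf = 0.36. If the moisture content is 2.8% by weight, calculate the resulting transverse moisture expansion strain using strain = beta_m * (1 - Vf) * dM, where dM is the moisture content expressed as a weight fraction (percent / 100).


dM = 2.8/100 = 0.028
strain = beta_m * (1-Vf) * dM = 0.31 * 0.64 * 0.028 = 0.0055552

0.0055552


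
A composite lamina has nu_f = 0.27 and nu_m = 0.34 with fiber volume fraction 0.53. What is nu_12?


nu_12 = nu_f*Vf + nu_m*(1-Vf) = 0.27*0.53 + 0.34*0.47 = 0.3029

0.3029


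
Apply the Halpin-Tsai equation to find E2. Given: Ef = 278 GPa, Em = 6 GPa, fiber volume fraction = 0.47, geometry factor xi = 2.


eta = (Ef/Em - 1)/(Ef/Em + xi) = (46.3333 - 1)/(46.3333 + 2) = 0.9379
E2 = Em*(1+xi*eta*Vf)/(1-eta*Vf) = 20.19 GPa

20.19 GPa


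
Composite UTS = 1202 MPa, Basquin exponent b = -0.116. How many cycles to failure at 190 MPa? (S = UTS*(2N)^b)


N = 0.5 * (S/UTS)^(1/b) = 0.5 * (190/1202)^(1/-0.116) = 4.0313e+06 cycles

4.0313e+06 cycles


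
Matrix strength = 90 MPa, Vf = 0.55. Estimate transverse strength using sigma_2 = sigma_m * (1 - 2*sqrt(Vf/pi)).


factor = 1 - 2*sqrt(0.55/pi) = 0.1632
sigma_2 = 90 * 0.1632 = 14.69 MPa

14.69 MPa


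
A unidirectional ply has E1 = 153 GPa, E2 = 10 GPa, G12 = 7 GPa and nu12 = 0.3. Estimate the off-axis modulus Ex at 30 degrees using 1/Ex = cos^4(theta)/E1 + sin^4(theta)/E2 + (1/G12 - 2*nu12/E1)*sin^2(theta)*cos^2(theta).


cos^4(30) = 0.5625, sin^4(30) = 0.0625, sin^2(30)*cos^2(30) = 0.1875
1/G12 - 2*nu12/E1 = 1/7 - 2*0.3/153 = 0.138936 GPa^-1
1/Ex = 0.5625/153 + 0.0625/10 + 0.138936*0.1875 = 0.0359769 GPa^-1
Ex = 27.8 GPa

27.8 GPa


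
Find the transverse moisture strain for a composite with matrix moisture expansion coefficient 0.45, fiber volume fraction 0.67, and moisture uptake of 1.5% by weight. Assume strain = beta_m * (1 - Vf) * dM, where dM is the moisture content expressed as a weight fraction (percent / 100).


dM = 1.5/100 = 0.015
strain = beta_m * (1-Vf) * dM = 0.45 * 0.33 * 0.015 = 0.0022275

0.0022275


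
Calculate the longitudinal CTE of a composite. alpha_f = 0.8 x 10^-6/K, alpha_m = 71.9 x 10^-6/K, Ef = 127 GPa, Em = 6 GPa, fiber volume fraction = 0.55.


E1 = Ef*Vf + Em*(1-Vf) = 72.55
alpha_1 = (alpha_f*Ef*Vf + alpha_m*Em*(1-Vf))/E1 = 3.45 x 10^-6/K

3.45 x 10^-6/K


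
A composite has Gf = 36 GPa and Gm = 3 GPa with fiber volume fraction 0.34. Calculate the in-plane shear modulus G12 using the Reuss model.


1/G12 = Vf/Gf + (1-Vf)/Gm = 0.34/36 + 0.66/3
G12 = 4.36 GPa

4.36 GPa


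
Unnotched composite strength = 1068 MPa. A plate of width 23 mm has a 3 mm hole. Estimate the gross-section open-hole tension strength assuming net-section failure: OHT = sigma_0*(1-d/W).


OHT = sigma_0*(1-d/W) = 1068*(1-3/23) = 928.7 MPa

928.7 MPa


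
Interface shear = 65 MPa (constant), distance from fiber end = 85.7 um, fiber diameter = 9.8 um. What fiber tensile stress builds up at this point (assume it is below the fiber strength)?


Force balance: sigma_f * (pi*d^2/4) = tau * (pi*d) * x  ->  sigma_f = 4 * tau * x / d
sigma_f = 4 * 65 * 85.7 / 9.8 = 2273.7 MPa

2273.7 MPa


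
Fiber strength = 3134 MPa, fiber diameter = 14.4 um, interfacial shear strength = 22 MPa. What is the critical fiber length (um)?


Lc = sigma_f * d / (2 * tau_i) = 3134 * 14.4 / (2 * 22) = 1025.7 um

1025.7 um


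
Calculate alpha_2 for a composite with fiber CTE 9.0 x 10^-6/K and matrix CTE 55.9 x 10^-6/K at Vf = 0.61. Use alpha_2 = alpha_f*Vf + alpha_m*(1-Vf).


alpha_2 = alpha_f*Vf + alpha_m*(1-Vf) = 9.0*0.61 + 55.9*0.39 = 27.3 x 10^-6/K

27.3 x 10^-6/K


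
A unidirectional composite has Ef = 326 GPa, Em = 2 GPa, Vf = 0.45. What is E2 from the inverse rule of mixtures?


1/E2 = Vf/Ef + (1-Vf)/Em = 0.45/326 + 0.55/2
E2 = 3.62 GPa

3.62 GPa


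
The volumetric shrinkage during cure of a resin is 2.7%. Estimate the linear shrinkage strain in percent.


Linear shrinkage ≈ vol_shrink/3 = 2.7/3 = 0.9%

0.9%


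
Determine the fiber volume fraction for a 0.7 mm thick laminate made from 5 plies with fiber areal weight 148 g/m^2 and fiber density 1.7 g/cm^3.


Vf = n * FAW / (rho_f * h * 1000) = 5 * 148 / (1.7 * 0.7 * 1000) = 0.6218

0.6218


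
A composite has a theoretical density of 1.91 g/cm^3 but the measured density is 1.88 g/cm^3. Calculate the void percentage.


Void% = (rho_theo - rho_actual)/rho_theo * 100 = (1.91 - 1.88)/1.91 * 100 = 1.57%

1.57%


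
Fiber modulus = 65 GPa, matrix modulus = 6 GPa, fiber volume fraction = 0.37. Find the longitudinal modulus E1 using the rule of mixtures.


E1 = Ef*Vf + Em*(1-Vf) = 65*0.37 + 6*0.63 = 27.83 GPa

27.83 GPa


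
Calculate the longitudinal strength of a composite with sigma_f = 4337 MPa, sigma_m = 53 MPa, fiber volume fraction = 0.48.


sigma_1 = sigma_f*Vf + sigma_m*(1-Vf) = 4337*0.48 + 53*0.52 = 2109.3 MPa

2109.3 MPa


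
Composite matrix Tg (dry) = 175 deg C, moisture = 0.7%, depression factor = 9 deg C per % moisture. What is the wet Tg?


Tg_wet = Tg_dry - k*moisture = 175 - 9*0.7 = 168.7 deg C

168.7 deg C


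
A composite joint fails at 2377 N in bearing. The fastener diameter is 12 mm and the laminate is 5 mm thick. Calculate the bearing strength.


sigma_br = F/(d*h) = 2377/(12*5) = 39.6 MPa

39.6 MPa


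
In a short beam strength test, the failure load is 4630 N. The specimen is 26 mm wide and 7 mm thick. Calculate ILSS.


ILSS = 3F/(4bh) = 3*4630/(4*26*7) = 19.08 MPa

19.08 MPa


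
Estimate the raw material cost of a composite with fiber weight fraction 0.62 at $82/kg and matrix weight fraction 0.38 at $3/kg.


Cost = cost_f*Wf + cost_m*Wm = 82*0.62 + 3*0.38 = $51.98/kg

$51.98/kg


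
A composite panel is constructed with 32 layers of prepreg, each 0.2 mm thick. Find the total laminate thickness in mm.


h = n * t_ply = 32 * 0.2 = 6.4 mm

6.4 mm


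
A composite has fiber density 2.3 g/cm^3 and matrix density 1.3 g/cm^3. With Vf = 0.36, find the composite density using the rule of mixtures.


rho_c = rho_f*Vf + rho_m*(1-Vf) = 2.3*0.36 + 1.3*0.64 = 1.66 g/cm^3

1.66 g/cm^3


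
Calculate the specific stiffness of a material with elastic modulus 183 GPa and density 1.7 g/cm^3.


Specific stiffness = E/rho = 183/1.7 = 107.6 GPa/(g/cm^3)

107.6 GPa/(g/cm^3)


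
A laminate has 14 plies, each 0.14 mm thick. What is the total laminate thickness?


h = n * t_ply = 14 * 0.14 = 1.96 mm

1.96 mm


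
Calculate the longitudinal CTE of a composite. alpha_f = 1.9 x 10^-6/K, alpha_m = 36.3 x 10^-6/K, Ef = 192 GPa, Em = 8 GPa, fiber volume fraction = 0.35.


E1 = Ef*Vf + Em*(1-Vf) = 72.4
alpha_1 = (alpha_f*Ef*Vf + alpha_m*Em*(1-Vf))/E1 = 4.37 x 10^-6/K

4.37 x 10^-6/K


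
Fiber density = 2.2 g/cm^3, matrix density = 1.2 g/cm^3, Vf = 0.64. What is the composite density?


rho_c = rho_f*Vf + rho_m*(1-Vf) = 2.2*0.64 + 1.2*0.36 = 1.84 g/cm^3

1.84 g/cm^3


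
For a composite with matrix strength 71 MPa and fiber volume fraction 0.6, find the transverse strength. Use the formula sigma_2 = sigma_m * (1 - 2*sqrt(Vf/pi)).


factor = 1 - 2*sqrt(0.6/pi) = 0.126
sigma_2 = 71 * 0.126 = 8.94 MPa

8.94 MPa


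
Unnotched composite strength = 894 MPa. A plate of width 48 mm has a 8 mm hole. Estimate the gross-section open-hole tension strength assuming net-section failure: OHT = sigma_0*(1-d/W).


OHT = sigma_0*(1-d/W) = 894*(1-8/48) = 745.0 MPa

745.0 MPa


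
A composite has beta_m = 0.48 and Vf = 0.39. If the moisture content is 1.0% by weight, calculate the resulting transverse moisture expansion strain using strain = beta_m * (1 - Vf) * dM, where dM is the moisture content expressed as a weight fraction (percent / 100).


dM = 1.0/100 = 0.01
strain = beta_m * (1-Vf) * dM = 0.48 * 0.61 * 0.01 = 0.002928

0.002928


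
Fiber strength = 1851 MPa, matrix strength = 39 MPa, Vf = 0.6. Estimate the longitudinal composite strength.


sigma_1 = sigma_f*Vf + sigma_m*(1-Vf) = 1851*0.6 + 39*0.4 = 1126.2 MPa

1126.2 MPa


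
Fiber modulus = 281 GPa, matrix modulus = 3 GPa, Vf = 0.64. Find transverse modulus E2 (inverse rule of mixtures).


1/E2 = Vf/Ef + (1-Vf)/Em = 0.64/281 + 0.36/3
E2 = 8.18 GPa

8.18 GPa


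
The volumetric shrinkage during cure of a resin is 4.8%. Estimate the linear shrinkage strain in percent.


Linear shrinkage ≈ vol_shrink/3 = 4.8/3 = 1.6%

1.6%


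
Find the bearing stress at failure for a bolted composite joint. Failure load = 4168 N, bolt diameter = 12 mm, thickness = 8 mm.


sigma_br = F/(d*h) = 4168/(12*8) = 43.4 MPa

43.4 MPa


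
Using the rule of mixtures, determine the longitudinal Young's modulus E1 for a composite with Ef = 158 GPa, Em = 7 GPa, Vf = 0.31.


E1 = Ef*Vf + Em*(1-Vf) = 158*0.31 + 7*0.69 = 53.81 GPa

53.81 GPa


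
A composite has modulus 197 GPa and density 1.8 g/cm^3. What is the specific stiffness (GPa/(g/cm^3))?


Specific stiffness = E/rho = 197/1.8 = 109.4 GPa/(g/cm^3)

109.4 GPa/(g/cm^3)


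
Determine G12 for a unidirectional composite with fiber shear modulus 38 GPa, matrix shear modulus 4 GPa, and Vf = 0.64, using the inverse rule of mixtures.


1/G12 = Vf/Gf + (1-Vf)/Gm = 0.64/38 + 0.36/4
G12 = 9.36 GPa

9.36 GPa


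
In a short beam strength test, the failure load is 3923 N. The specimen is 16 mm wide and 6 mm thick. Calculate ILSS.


ILSS = 3F/(4bh) = 3*3923/(4*16*6) = 30.65 MPa

30.65 MPa


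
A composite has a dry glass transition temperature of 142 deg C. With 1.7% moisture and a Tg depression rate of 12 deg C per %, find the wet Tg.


Tg_wet = Tg_dry - k*moisture = 142 - 12*1.7 = 121.6 deg C

121.6 deg C


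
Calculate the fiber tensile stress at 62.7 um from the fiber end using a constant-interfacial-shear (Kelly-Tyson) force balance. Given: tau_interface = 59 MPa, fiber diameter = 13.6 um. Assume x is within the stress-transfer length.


Force balance: sigma_f * (pi*d^2/4) = tau * (pi*d) * x  ->  sigma_f = 4 * tau * x / d
sigma_f = 4 * 59 * 62.7 / 13.6 = 1088.0 MPa

1088.0 MPa


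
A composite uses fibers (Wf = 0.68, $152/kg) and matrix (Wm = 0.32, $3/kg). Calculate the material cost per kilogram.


Cost = cost_f*Wf + cost_m*Wm = 152*0.68 + 3*0.32 = $104.32/kg

$104.32/kg


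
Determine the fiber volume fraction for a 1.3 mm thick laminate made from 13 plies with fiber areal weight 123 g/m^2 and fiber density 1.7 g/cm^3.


Vf = n * FAW / (rho_f * h * 1000) = 13 * 123 / (1.7 * 1.3 * 1000) = 0.7235

0.7235


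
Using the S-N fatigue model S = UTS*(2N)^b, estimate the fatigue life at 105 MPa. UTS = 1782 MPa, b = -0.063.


N = 0.5 * (S/UTS)^(1/b) = 0.5 * (105/1782)^(1/-0.063) = 1.6531e+19 cycles

1.6531e+19 cycles


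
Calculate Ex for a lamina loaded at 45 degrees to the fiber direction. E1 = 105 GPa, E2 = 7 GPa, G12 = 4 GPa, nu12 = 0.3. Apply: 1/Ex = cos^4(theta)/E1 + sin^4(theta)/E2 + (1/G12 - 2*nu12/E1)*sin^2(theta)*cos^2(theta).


cos^4(45) = 0.25, sin^4(45) = 0.25, sin^2(45)*cos^2(45) = 0.25
1/G12 - 2*nu12/E1 = 1/4 - 2*0.3/105 = 0.244286 GPa^-1
1/Ex = 0.25/105 + 0.25/7 + 0.244286*0.25 = 0.0991667 GPa^-1
Ex = 10.08 GPa

10.08 GPa


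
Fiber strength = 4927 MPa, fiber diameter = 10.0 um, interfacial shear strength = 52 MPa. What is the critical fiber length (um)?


Lc = sigma_f * d / (2 * tau_i) = 4927 * 10.0 / (2 * 52) = 473.8 um

473.8 um


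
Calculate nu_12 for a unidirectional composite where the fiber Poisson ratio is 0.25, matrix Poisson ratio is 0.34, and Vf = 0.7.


nu_12 = nu_f*Vf + nu_m*(1-Vf) = 0.25*0.7 + 0.34*0.3 = 0.277

0.277


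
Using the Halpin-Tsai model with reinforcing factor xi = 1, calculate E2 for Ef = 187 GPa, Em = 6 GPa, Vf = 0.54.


eta = (Ef/Em - 1)/(Ef/Em + xi) = (31.1667 - 1)/(31.1667 + 1) = 0.9378
E2 = Em*(1+xi*eta*Vf)/(1-eta*Vf) = 18.31 GPa

18.31 GPa


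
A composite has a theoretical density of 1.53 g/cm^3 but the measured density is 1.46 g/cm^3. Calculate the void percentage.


Void% = (rho_theo - rho_actual)/rho_theo * 100 = (1.53 - 1.46)/1.53 * 100 = 4.58%

4.58%


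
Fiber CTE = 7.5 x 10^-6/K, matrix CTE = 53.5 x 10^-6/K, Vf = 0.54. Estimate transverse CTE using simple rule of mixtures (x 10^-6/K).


alpha_2 = alpha_f*Vf + alpha_m*(1-Vf) = 7.5*0.54 + 53.5*0.46 = 28.7 x 10^-6/K

28.7 x 10^-6/K


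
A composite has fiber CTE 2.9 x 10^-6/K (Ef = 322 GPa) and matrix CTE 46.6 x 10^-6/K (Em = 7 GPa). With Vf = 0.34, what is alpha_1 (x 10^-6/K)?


E1 = Ef*Vf + Em*(1-Vf) = 114.1
alpha_1 = (alpha_f*Ef*Vf + alpha_m*Em*(1-Vf))/E1 = 4.67 x 10^-6/K

4.67 x 10^-6/K


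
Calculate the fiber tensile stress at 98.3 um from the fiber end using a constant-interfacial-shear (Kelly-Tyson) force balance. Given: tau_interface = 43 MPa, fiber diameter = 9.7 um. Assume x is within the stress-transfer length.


Force balance: sigma_f * (pi*d^2/4) = tau * (pi*d) * x  ->  sigma_f = 4 * tau * x / d
sigma_f = 4 * 43 * 98.3 / 9.7 = 1743.1 MPa

1743.1 MPa


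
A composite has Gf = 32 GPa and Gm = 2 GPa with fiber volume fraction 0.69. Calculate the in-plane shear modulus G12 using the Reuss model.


1/G12 = Vf/Gf + (1-Vf)/Gm = 0.69/32 + 0.31/2
G12 = 5.66 GPa

5.66 GPa


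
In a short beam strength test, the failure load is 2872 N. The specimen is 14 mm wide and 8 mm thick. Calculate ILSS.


ILSS = 3F/(4bh) = 3*2872/(4*14*8) = 19.23 MPa

19.23 MPa


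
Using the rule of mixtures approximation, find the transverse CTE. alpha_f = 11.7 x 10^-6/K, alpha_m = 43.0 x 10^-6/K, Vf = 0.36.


alpha_2 = alpha_f*Vf + alpha_m*(1-Vf) = 11.7*0.36 + 43.0*0.64 = 31.7 x 10^-6/K

31.7 x 10^-6/K


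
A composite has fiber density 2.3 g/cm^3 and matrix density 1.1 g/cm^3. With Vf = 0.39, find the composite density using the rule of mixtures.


rho_c = rho_f*Vf + rho_m*(1-Vf) = 2.3*0.39 + 1.1*0.61 = 1.568 g/cm^3

1.568 g/cm^3


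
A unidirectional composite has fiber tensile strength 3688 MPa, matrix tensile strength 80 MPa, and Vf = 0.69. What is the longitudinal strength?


sigma_1 = sigma_f*Vf + sigma_m*(1-Vf) = 3688*0.69 + 80*0.31 = 2569.5 MPa

2569.5 MPa


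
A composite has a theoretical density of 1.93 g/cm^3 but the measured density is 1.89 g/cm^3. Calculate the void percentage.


Void% = (rho_theo - rho_actual)/rho_theo * 100 = (1.93 - 1.89)/1.93 * 100 = 2.07%

2.07%


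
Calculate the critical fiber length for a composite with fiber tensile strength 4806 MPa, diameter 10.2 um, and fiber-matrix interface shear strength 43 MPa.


Lc = sigma_f * d / (2 * tau_i) = 4806 * 10.2 / (2 * 43) = 570.0 um

570.0 um


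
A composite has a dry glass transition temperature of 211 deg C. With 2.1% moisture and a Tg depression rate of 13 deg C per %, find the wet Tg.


Tg_wet = Tg_dry - k*moisture = 211 - 13*2.1 = 183.7 deg C

183.7 deg C


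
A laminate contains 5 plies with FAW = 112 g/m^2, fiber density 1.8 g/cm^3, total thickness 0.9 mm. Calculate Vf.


Vf = n * FAW / (rho_f * h * 1000) = 5 * 112 / (1.8 * 0.9 * 1000) = 0.3457

0.3457


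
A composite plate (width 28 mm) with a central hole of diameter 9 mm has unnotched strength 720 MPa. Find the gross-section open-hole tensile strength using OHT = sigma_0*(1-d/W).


OHT = sigma_0*(1-d/W) = 720*(1-9/28) = 488.6 MPa

488.6 MPa


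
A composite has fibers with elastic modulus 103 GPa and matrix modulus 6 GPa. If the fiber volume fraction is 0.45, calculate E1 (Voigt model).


E1 = Ef*Vf + Em*(1-Vf) = 103*0.45 + 6*0.55 = 49.65 GPa

49.65 GPa


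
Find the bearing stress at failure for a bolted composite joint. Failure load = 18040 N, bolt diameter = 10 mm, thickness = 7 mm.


sigma_br = F/(d*h) = 18040/(10*7) = 257.7 MPa

257.7 MPa


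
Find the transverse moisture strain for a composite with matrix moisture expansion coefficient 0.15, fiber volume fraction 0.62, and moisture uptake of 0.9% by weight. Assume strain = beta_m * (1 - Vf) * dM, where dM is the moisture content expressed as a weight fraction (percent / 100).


dM = 0.9/100 = 0.009
strain = beta_m * (1-Vf) * dM = 0.15 * 0.38 * 0.009 = 0.000513

0.000513


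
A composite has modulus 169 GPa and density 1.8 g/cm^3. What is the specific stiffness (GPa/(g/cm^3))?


Specific stiffness = E/rho = 169/1.8 = 93.9 GPa/(g/cm^3)

93.9 GPa/(g/cm^3)


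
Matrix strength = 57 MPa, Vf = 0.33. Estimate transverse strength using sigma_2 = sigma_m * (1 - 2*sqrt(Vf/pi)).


factor = 1 - 2*sqrt(0.33/pi) = 0.3518
sigma_2 = 57 * 0.3518 = 20.05 MPa

20.05 MPa


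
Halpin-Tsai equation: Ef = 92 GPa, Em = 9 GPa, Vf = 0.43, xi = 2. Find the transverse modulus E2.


eta = (Ef/Em - 1)/(Ef/Em + xi) = (10.2222 - 1)/(10.2222 + 2) = 0.7545
E2 = Em*(1+xi*eta*Vf)/(1-eta*Vf) = 21.97 GPa

21.97 GPa


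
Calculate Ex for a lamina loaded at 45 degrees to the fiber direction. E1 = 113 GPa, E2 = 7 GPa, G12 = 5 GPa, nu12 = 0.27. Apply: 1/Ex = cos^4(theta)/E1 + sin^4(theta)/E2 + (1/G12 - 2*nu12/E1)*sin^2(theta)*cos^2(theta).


cos^4(45) = 0.25, sin^4(45) = 0.25, sin^2(45)*cos^2(45) = 0.25
1/G12 - 2*nu12/E1 = 1/5 - 2*0.27/113 = 0.195221 GPa^-1
1/Ex = 0.25/113 + 0.25/7 + 0.195221*0.25 = 0.086732 GPa^-1
Ex = 11.53 GPa

11.53 GPa


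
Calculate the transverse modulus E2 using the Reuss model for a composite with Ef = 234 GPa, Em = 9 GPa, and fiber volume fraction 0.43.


1/E2 = Vf/Ef + (1-Vf)/Em = 0.43/234 + 0.57/9
E2 = 15.34 GPa

15.34 GPa


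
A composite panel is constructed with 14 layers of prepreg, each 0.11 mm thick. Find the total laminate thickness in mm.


h = n * t_ply = 14 * 0.11 = 1.54 mm

1.54 mm


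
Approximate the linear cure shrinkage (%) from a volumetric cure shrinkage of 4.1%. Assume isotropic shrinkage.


Linear shrinkage ≈ vol_shrink/3 = 4.1/3 = 1.367%

1.367%


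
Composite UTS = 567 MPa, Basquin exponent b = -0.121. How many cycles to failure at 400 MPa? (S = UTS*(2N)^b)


N = 0.5 * (S/UTS)^(1/b) = 0.5 * (400/567)^(1/-0.121) = 8.9377 cycles

8.9377 cycles


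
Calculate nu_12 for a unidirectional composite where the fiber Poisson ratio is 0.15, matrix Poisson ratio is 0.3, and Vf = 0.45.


nu_12 = nu_f*Vf + nu_m*(1-Vf) = 0.15*0.45 + 0.3*0.55 = 0.2325

0.2325


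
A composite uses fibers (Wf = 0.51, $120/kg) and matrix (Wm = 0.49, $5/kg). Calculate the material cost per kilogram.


Cost = cost_f*Wf + cost_m*Wm = 120*0.51 + 5*0.49 = $63.65/kg

$63.65/kg


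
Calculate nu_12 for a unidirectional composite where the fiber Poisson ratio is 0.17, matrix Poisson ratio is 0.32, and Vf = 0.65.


nu_12 = nu_f*Vf + nu_m*(1-Vf) = 0.17*0.65 + 0.32*0.35 = 0.2225

0.2225


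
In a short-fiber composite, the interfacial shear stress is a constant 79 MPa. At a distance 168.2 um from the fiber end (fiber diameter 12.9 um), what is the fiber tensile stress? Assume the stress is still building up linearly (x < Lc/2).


Force balance: sigma_f * (pi*d^2/4) = tau * (pi*d) * x  ->  sigma_f = 4 * tau * x / d
sigma_f = 4 * 79 * 168.2 / 12.9 = 4120.2 MPa

4120.2 MPa
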